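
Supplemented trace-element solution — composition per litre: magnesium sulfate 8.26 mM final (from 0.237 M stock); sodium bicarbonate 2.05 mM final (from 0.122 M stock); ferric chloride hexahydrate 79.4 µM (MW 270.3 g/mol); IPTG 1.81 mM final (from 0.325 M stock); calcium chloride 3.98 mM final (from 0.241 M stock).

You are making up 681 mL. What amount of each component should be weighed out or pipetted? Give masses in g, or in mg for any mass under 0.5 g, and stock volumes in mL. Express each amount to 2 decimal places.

magnesium sulfate 23.73 mL; sodium bicarbonate 11.44 mL; ferric chloride hexahydrate 14.62 mg; IPTG 3.79 mL; calcium chloride 11.25 mL

Scale factor relative to 1 L: 0.681.
magnesium sulfate: V = C2·V2/C1 = 8.26 mM × 681 mL ÷ 237 mM = 23.73 mL
sodium bicarbonate: dilute stock: 2.05 mM × 681 mL ÷ 122 mM = 11.44 mL
ferric chloride hexahydrate: 79.4 µmol/L × 270.3 g/mol × 0.681 L ÷ 1000 = 14.62 mg
IPTG: C1V1 = C2V2 → 1.81 mM × 681 mL ÷ 325 mM = 3.79 mL
calcium chloride: dilute stock: 3.98 mM × 681 mL ÷ 241 mM = 11.25 mL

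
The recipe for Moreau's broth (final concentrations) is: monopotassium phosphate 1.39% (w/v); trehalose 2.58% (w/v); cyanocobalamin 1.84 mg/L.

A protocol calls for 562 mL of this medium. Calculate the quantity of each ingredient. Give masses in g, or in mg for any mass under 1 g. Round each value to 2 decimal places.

monopotassium phosphate 7.81 g; trehalose 14.50 g; cyanocobalamin 1.03 mg

Working volume: 562 mL = 0.562 L.
monopotassium phosphate: 1.39% w/v = 13.9 g/L → 13.9 × 0.562 L = 7.81 g
trehalose: 2.58 g per 100 mL × 562 mL ÷ 100 = 14.50 g
cyanocobalamin: 1.84 mg/L × 0.562 L = 1.03 mg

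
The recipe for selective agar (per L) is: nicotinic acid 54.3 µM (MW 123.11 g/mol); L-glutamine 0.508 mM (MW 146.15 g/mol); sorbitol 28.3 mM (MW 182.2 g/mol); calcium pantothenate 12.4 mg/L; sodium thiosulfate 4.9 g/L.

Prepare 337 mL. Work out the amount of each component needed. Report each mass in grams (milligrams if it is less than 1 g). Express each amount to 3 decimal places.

nicotinic acid 2.253 mg; L-glutamine 25.020 mg; sorbitol 1.738 g; calcium pantothenate 4.179 mg; sodium thiosulfate 1.651 g

Working volume: 337 mL = 0.337 L.
nicotinic acid: 54.3 µmol/L × 123.11 g/mol × 0.337 L ÷ 1000 = 2.253 mg
L-glutamine: 0.508 mmol/L × 146.15 mg/mmol × 0.337 L = 25.020 mg
sorbitol: 28.3 mmol/L × 182.2 g/mol × 0.337 L ÷ 1000 = 1.738 g
calcium pantothenate: 12.4 mg/L × 0.337 L = 4.179 mg
sodium thiosulfate: 4.9 g/L × 0.337 L = 1.651 g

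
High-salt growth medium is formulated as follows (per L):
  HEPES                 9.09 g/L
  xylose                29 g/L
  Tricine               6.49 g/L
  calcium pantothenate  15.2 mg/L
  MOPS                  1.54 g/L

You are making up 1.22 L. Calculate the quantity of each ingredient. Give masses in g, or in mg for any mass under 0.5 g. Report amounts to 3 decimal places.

Scale factor relative to 1 L: 1.22.
HEPES: 9.09 g/L × 1.22 L = 11.090 g
xylose: 29 g/L × 1.22 L = 35.380 g
Tricine: 6.49 g/L × 1.22 L = 7.918 g
calcium pantothenate: 15.2 mg/L × 1.22 L = 18.544 mg
MOPS: 1.54 g/L × 1.22 L = 1.879 g

HEPES 11.090 g; xylose 35.380 g; Tricine 7.918 g; calcium pantothenate 18.544 mg; MOPS 1.879 g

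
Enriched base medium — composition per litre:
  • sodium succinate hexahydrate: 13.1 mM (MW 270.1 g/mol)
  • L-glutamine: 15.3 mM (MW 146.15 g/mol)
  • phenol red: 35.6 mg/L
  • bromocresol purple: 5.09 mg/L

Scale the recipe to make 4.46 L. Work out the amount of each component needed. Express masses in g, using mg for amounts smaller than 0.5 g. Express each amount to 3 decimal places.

sodium succinate hexahydrate 15.781 g; L-glutamine 9.973 g; phenol red 158.776 mg; bromocresol purple 22.701 mg

Working volume: 4.46 L.
sodium succinate hexahydrate: 13.1 mmol/L × 270.1 g/mol × 4.46 L ÷ 1000 = 15.781 g
L-glutamine: 15.3 mmol/L × 146.15 g/mol × 4.46 L ÷ 1000 = 9.973 g
phenol red: 35.6 mg/L × 4.46 L = 158.776 mg
bromocresol purple: 5.09 mg/L × 4.46 L = 22.701 mg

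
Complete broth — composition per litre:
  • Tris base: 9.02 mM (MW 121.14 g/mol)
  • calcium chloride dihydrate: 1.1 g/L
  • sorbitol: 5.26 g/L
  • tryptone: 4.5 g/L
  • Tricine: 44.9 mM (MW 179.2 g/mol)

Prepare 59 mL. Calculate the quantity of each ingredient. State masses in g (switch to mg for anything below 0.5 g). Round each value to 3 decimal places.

Working volume: 59 mL = 0.059 L.
Tris base: 9.02 mmol/L × 121.14 mg/mmol × 0.059 L = 64.468 mg
calcium chloride dihydrate: 1.1 g/L × 0.059 L = 0.0649 g = 64.900 mg
sorbitol: 5.26 g/L × 0.059 L = 0.31034 g = 310.340 mg
tryptone: 4.5 g/L × 0.059 L = 0.2655 g = 265.500 mg
Tricine: 44.9 mmol/L × 179.2 mg/mmol × 0.059 L = 474.719 mg

Tris base 64.468 mg; calcium chloride dihydrate 64.900 mg; sorbitol 310.340 mg; tryptone 265.500 mg; Tricine 474.719 mg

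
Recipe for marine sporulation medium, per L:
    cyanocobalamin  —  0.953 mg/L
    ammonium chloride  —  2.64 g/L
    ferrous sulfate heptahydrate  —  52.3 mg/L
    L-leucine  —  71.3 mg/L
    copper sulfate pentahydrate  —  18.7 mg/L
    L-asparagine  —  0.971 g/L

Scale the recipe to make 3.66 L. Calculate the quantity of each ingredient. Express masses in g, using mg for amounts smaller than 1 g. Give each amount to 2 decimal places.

Scale factor relative to 1 L: 3.66.
cyanocobalamin: 0.953 mg/L × 3.66 L = 3.49 mg
ammonium chloride: 2.64 g/L × 3.66 L = 9.66 g
ferrous sulfate heptahydrate: 52.3 mg/L × 3.66 L = 191.42 mg
L-leucine: 71.3 mg/L × 3.66 L = 260.96 mg
copper sulfate pentahydrate: 18.7 mg/L × 3.66 L = 68.44 mg
L-asparagine: 0.971 g/L × 3.66 L = 3.55 g

cyanocobalamin 3.49 mg; ammonium chloride 9.66 g; ferrous sulfate heptahydrate 191.42 mg; L-leucine 260.96 mg; copper sulfate pentahydrate 68.44 mg; L-asparagine 3.55 g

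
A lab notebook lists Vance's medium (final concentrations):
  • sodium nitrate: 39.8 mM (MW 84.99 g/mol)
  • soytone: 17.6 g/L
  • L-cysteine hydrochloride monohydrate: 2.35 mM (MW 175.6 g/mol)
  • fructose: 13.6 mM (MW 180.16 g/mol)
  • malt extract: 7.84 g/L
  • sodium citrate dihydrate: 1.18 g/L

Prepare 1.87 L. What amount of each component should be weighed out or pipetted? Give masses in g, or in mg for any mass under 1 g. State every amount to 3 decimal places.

Working volume: 1.87 L.
sodium nitrate: 39.8 mmol/L × 84.99 g/mol × 1.87 L ÷ 1000 = 6.325 g
soytone: 17.6 g/L × 1.87 L = 32.912 g
L-cysteine hydrochloride monohydrate: 2.35 mmol/L × 175.6 mg/mmol × 1.87 L = 771.674 mg
fructose: 13.6 mmol/L × 180.16 g/mol × 1.87 L ÷ 1000 = 4.582 g
malt extract: 7.84 g/L × 1.87 L = 14.661 g
sodium citrate dihydrate: 1.18 g/L × 1.87 L = 2.207 g

sodium nitrate 6.325 g; soytone 32.912 g; L-cysteine hydrochloride monohydrate 771.674 mg; fructose 4.582 g; malt extract 14.661 g; sodium citrate dihydrate 2.207 g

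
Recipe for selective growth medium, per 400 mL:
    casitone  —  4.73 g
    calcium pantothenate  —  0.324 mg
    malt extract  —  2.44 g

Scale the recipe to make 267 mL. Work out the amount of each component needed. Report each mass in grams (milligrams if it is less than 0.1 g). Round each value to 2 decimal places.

casitone 3.16 g; calcium pantothenate 0.22 mg; malt extract 1.63 g

Scale factor = 267 mL / 400 mL = 0.6675.
casitone: 4.73 g × (267 mL / 400 mL) = 3.16 g
calcium pantothenate: 0.324 mg × (267 mL / 400 mL) = 0.22 mg
malt extract: 2.44 g × (267 mL / 400 mL) = 1.63 g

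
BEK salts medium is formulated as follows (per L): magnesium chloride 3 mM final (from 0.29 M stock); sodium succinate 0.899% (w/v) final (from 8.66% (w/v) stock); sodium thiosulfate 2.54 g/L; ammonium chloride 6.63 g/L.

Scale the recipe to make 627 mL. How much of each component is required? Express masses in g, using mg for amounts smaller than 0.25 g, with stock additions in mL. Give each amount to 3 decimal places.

Working volume: 627 mL = 0.627 L.
magnesium chloride: C1V1 = C2V2 → 3 mM × 627 mL ÷ 290 mM = 6.486 mL
sodium succinate: C1V1 = C2V2 → 0.899% ÷ 8.66% × 627 mL = 65.089 mL
sodium thiosulfate: 2.54 g/L × 0.627 L = 1.593 g
ammonium chloride: 6.63 g/L × 0.627 L = 4.157 g

magnesium chloride 6.486 mL; sodium succinate 65.089 mL; sodium thiosulfate 1.593 g; ammonium chloride 4.157 g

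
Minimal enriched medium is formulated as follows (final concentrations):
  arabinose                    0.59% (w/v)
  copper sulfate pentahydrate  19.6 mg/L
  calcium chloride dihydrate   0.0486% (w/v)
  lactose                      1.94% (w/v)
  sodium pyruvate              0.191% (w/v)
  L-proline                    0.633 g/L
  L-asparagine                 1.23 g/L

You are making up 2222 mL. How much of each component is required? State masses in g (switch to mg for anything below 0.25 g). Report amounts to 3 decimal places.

arabinose 13.110 g; copper sulfate pentahydrate 43.551 mg; calcium chloride dihydrate 1.080 g; lactose 43.107 g; sodium pyruvate 4.244 g; L-proline 1.407 g; L-asparagine 2.733 g

Scale factor relative to 1 L: 2.222.
arabinose: 0.59% w/v = 5.9 g/L → 5.9 × 2.222 L = 13.110 g
copper sulfate pentahydrate: 19.6 mg/L × 2.222 L = 43.551 mg
calcium chloride dihydrate: 0.0486% w/v = 0.486 g/L → 0.486 × 2.222 L = 1.080 g
lactose: 1.94 g per 100 mL × 2222 mL ÷ 100 = 43.107 g
sodium pyruvate: 0.191% w/v = 1.91 g/L → 1.91 × 2.222 L = 4.244 g
L-proline: 0.633 g/L × 2.222 L = 1.407 g
L-asparagine: 1.23 g/L × 2.222 L = 2.733 g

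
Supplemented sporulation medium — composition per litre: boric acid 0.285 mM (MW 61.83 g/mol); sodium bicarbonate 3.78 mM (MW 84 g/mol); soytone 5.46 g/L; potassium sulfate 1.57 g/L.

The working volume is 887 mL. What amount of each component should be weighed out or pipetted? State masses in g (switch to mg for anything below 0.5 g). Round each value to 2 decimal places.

Scale factor relative to 1 L: 0.887.
boric acid: 0.285 mmol/L × 61.83 mg/mmol × 0.887 L = 15.63 mg
sodium bicarbonate: 3.78 mmol/L × 84 mg/mmol × 0.887 L = 281.64 mg
soytone: 5.46 g/L × 0.887 L = 4.84 g
potassium sulfate: 1.57 g/L × 0.887 L = 1.39 g

boric acid 15.63 mg; sodium bicarbonate 281.64 mg; soytone 4.84 g; potassium sulfate 1.39 g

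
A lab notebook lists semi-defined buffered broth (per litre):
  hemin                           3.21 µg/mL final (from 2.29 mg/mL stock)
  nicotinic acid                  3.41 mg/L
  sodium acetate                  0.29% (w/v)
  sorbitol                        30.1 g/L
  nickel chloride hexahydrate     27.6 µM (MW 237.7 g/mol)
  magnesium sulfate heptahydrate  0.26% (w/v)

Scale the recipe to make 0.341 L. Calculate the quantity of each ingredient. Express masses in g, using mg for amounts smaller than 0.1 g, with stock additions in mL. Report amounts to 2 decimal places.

Scale factor relative to 1 L: 0.341.
hemin: C1V1 = C2V2 → 3.21 µg/mL × 341 mL ÷ 2290 µg/mL = 0.48 mL
nicotinic acid: 3.41 mg/L × 0.341 L = 1.16 mg
sodium acetate: 0.29% w/v = 2.9 g/L → 2.9 × 0.341 L = 0.99 g
sorbitol: 30.1 g/L × 0.341 L = 10.26 g
nickel chloride hexahydrate: 27.6 µmol/L × 237.7 g/mol × 0.341 L ÷ 1000 = 2.24 mg
magnesium sulfate heptahydrate: 0.26 g per 100 mL × 341 mL ÷ 100 = 0.89 g

hemin 0.48 mL; nicotinic acid 1.16 mg; sodium acetate 0.99 g; sorbitol 10.26 g; nickel chloride hexahydrate 2.24 mg; magnesium sulfate heptahydrate 0.89 g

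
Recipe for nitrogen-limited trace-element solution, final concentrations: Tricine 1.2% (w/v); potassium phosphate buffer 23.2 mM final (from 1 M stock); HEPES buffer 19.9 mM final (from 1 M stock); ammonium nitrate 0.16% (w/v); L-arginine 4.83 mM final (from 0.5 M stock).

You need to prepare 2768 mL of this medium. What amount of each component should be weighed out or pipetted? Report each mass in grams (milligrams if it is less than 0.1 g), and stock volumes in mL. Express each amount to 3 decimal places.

Tricine 33.216 g; potassium phosphate buffer 64.218 mL; HEPES buffer 55.083 mL; ammonium nitrate 4.429 g; L-arginine 26.739 mL

Working volume: 2768 mL = 2.768 L.
Tricine: 1.2 g per 100 mL × 2768 mL ÷ 100 = 33.216 g
potassium phosphate buffer: C1V1 = C2V2 → 23.2 mM × 2768 mL ÷ 1000 mM = 64.218 mL
HEPES buffer: C1V1 = C2V2 → 19.9 mM × 2768 mL ÷ 1000 mM = 55.083 mL
ammonium nitrate: 0.16 g per 100 mL × 2768 mL ÷ 100 = 4.429 g
L-arginine: dilute stock: 4.83 mM × 2768 mL ÷ 500 mM = 26.739 mL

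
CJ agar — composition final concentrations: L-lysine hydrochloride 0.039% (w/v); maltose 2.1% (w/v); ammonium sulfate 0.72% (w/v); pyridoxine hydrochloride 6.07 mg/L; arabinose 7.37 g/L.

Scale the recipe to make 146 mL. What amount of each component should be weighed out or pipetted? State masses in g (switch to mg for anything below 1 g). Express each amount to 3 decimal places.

Working volume: 146 mL = 0.146 L.
L-lysine hydrochloride: 0.039% w/v = 0.39 g/L → 0.39 × 0.146 L = 0.05694 g = 56.940 mg
maltose: 2.1 g per 100 mL × 146 mL ÷ 100 = 3.066 g
ammonium sulfate: 0.72% w/v = 7.2 g/L → 7.2 × 0.146 L = 1.051 g
pyridoxine hydrochloride: 6.07 mg/L × 0.146 L = 0.886 mg
arabinose: 7.37 g/L × 0.146 L = 1.076 g

L-lysine hydrochloride 56.940 mg; maltose 3.066 g; ammonium sulfate 1.051 g; pyridoxine hydrochloride 0.886 mg; arabinose 1.076 g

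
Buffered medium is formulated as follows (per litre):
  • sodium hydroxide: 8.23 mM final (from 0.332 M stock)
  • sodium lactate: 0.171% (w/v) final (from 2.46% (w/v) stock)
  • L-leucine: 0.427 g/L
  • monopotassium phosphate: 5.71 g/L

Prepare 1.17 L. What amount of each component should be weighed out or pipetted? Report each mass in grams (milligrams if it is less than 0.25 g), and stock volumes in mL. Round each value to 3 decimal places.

Working volume: 1.17 L.
sodium hydroxide: V = C2·V2/C1 = 8.23 mM × 1170 mL ÷ 332 mM = 29.003 mL
sodium lactate: dilute stock: 0.171% ÷ 2.46% × 1170 mL = 81.329 mL
L-leucine: 0.427 g/L × 1.17 L = 0.500 g
monopotassium phosphate: 5.71 g/L × 1.17 L = 6.681 g

sodium hydroxide 29.003 mL; sodium lactate 81.329 mL; L-leucine 0.500 g; monopotassium phosphate 6.681 g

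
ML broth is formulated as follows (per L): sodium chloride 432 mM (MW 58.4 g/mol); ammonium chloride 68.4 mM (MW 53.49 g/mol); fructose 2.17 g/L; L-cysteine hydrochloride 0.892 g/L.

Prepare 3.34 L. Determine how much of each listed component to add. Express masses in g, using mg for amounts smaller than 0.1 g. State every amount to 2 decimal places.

sodium chloride 84.26 g; ammonium chloride 12.22 g; fructose 7.25 g; L-cysteine hydrochloride 2.98 g

Scale factor relative to 1 L: 3.34.
sodium chloride: 432 mmol/L × 58.4 g/mol × 3.34 L ÷ 1000 = 84.26 g
ammonium chloride: 68.4 mmol/L × 53.49 g/mol × 3.34 L ÷ 1000 = 12.22 g
fructose: 2.17 g/L × 3.34 L = 7.25 g
L-cysteine hydrochloride: 0.892 g/L × 3.34 L = 2.98 g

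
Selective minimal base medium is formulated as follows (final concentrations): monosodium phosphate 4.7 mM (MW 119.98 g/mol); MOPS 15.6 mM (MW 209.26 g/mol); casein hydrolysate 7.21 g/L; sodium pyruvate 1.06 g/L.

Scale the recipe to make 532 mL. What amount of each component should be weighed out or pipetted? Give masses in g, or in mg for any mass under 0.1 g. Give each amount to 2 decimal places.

Working volume: 532 mL = 0.532 L.
monosodium phosphate: 4.7 mmol/L × 119.98 g/mol × 0.532 L ÷ 1000 = 0.30 g
MOPS: 15.6 mmol/L × 209.26 g/mol × 0.532 L ÷ 1000 = 1.74 g
casein hydrolysate: 7.21 g/L × 0.532 L = 3.84 g
sodium pyruvate: 1.06 g/L × 0.532 L = 0.56 g

monosodium phosphate 0.30 g; MOPS 1.74 g; casein hydrolysate 3.84 g; sodium pyruvate 0.56 g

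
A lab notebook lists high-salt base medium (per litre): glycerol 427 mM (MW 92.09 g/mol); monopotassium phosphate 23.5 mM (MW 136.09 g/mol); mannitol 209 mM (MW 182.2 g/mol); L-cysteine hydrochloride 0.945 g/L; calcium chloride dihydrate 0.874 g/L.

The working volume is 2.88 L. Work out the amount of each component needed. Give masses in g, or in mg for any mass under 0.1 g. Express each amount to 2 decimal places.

glycerol 113.25 g; monopotassium phosphate 9.21 g; mannitol 109.67 g; L-cysteine hydrochloride 2.72 g; calcium chloride dihydrate 2.52 g

Scale factor relative to 1 L: 2.88.
glycerol: 427 mmol/L × 92.09 g/mol × 2.88 L ÷ 1000 = 113.25 g
monopotassium phosphate: 23.5 mmol/L × 136.09 g/mol × 2.88 L ÷ 1000 = 9.21 g
mannitol: 209 mmol/L × 182.2 g/mol × 2.88 L ÷ 1000 = 109.67 g
L-cysteine hydrochloride: 0.945 g/L × 2.88 L = 2.72 g
calcium chloride dihydrate: 0.874 g/L × 2.88 L = 2.52 g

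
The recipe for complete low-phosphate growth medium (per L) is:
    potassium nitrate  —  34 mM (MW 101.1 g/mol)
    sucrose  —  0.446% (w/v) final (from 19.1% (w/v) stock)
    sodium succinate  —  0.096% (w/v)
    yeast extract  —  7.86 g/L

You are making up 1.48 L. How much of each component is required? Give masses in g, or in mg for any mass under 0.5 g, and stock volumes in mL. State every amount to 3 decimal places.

potassium nitrate 5.087 g; sucrose 34.559 mL; sodium succinate 1.421 g; yeast extract 11.633 g

Scale factor relative to 1 L: 1.48.
potassium nitrate: 34 mmol/L × 101.1 g/mol × 1.48 L ÷ 1000 = 5.087 g
sucrose: V = C2·V2/C1 = 0.446% ÷ 19.1% × 1480 mL = 34.559 mL
sodium succinate: 0.096 g per 100 mL × 1480 mL ÷ 100 = 1.421 g
yeast extract: 7.86 g/L × 1.48 L = 11.633 g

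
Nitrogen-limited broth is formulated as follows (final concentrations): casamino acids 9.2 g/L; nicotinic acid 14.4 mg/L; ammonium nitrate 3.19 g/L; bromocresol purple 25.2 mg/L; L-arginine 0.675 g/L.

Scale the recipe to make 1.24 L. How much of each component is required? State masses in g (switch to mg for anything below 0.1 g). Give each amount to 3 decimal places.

casamino acids 11.408 g; nicotinic acid 17.856 mg; ammonium nitrate 3.956 g; bromocresol purple 31.248 mg; L-arginine 0.837 g

Working volume: 1.24 L.
casamino acids: 9.2 g/L × 1.24 L = 11.408 g
nicotinic acid: 14.4 mg/L × 1.24 L = 17.856 mg
ammonium nitrate: 3.19 g/L × 1.24 L = 3.956 g
bromocresol purple: 25.2 mg/L × 1.24 L = 31.248 mg
L-arginine: 0.675 g/L × 1.24 L = 0.837 g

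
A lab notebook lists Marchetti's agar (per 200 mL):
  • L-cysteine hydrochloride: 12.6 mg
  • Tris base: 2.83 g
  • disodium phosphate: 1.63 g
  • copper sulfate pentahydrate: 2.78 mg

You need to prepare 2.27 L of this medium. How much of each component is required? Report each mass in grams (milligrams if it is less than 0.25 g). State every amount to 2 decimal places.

Ratio of target to recipe volume: 2270 / 200 = 11.35.
L-cysteine hydrochloride: 12.6 mg × (2270 mL / 200 mL) = 143.01 mg
Tris base: 2.83 g × (2270 mL / 200 mL) = 32.12 g
disodium phosphate: 1.63 g × (2270 mL / 200 mL) = 18.50 g
copper sulfate pentahydrate: 2.78 mg × (2270 mL / 200 mL) = 31.55 mg

L-cysteine hydrochloride 143.01 mg; Tris base 32.12 g; disodium phosphate 18.50 g; copper sulfate pentahydrate 31.55 mg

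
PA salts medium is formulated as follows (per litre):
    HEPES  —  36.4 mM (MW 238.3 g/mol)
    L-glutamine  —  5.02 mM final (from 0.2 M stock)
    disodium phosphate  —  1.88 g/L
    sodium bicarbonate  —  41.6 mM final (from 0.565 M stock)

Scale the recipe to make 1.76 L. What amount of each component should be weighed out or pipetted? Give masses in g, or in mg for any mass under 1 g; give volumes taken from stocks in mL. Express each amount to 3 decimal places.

HEPES 15.266 g; L-glutamine 44.176 mL; disodium phosphate 3.309 g; sodium bicarbonate 129.586 mL

Working volume: 1.76 L.
HEPES: 36.4 mmol/L × 238.3 g/mol × 1.76 L ÷ 1000 = 15.266 g
L-glutamine: V = C2·V2/C1 = 5.02 mM × 1760 mL ÷ 200 mM = 44.176 mL
disodium phosphate: 1.88 g/L × 1.76 L = 3.309 g
sodium bicarbonate: C1V1 = C2V2 → 41.6 mM × 1760 mL ÷ 565 mM = 129.586 mL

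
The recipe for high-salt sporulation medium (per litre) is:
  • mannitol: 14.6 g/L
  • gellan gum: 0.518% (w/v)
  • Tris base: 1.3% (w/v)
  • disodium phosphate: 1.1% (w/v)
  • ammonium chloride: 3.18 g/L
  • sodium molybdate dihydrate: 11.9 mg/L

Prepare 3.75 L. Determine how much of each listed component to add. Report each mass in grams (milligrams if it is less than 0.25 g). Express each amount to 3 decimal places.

Working volume: 3.75 L.
mannitol: 14.6 g/L × 3.75 L = 54.750 g
gellan gum: 0.518 g per 100 mL × 3750 mL ÷ 100 = 19.425 g
Tris base: 1.3% w/v = 13 g/L → 13 × 3.75 L = 48.750 g
disodium phosphate: 1.1% w/v = 11 g/L → 11 × 3.75 L = 41.250 g
ammonium chloride: 3.18 g/L × 3.75 L = 11.925 g
sodium molybdate dihydrate: 11.9 mg/L × 3.75 L = 44.625 mg

mannitol 54.750 g; gellan gum 19.425 g; Tris base 48.750 g; disodium phosphate 41.250 g; ammonium chloride 11.925 g; sodium molybdate dihydrate 44.625 mg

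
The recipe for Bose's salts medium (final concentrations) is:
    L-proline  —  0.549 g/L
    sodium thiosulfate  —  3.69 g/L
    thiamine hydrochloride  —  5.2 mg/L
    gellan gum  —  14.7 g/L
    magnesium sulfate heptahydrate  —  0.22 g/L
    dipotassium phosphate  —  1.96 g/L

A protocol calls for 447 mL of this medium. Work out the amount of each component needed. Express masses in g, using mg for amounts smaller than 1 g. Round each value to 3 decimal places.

L-proline 245.403 mg; sodium thiosulfate 1.649 g; thiamine hydrochloride 2.324 mg; gellan gum 6.571 g; magnesium sulfate heptahydrate 98.340 mg; dipotassium phosphate 876.120 mg

Scale factor relative to 1 L: 0.447.
L-proline: 0.549 g/L × 0.447 L = 0.245403 g = 245.403 mg
sodium thiosulfate: 3.69 g/L × 0.447 L = 1.649 g
thiamine hydrochloride: 5.2 mg/L × 0.447 L = 2.324 mg
gellan gum: 14.7 g/L × 0.447 L = 6.571 g
magnesium sulfate heptahydrate: 0.22 g/L × 0.447 L = 0.09834 g = 98.340 mg
dipotassium phosphate: 1.96 g/L × 0.447 L = 0.87612 g = 876.120 mg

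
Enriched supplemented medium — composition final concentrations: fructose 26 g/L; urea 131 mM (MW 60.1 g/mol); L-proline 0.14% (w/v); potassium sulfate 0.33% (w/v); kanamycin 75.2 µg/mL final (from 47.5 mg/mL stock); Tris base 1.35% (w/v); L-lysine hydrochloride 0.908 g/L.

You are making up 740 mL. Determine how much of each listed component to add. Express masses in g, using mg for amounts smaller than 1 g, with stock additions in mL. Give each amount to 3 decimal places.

Scale factor relative to 1 L: 0.74.
fructose: 26 g/L × 0.74 L = 19.240 g
urea: 131 mmol/L × 60.1 g/mol × 0.74 L ÷ 1000 = 5.826 g
L-proline: 0.14% w/v = 1.4 g/L → 1.4 × 0.74 L = 1.036 g
potassium sulfate: 0.33% w/v = 3.3 g/L → 3.3 × 0.74 L = 2.442 g
kanamycin: V = C2·V2/C1 = 75.2 µg/mL × 740 mL ÷ 47500 µg/mL = 1.172 mL
Tris base: 1.35 g per 100 mL × 740 mL ÷ 100 = 9.990 g
L-lysine hydrochloride: 0.908 g/L × 0.74 L = 0.67192 g = 671.920 mg

fructose 19.240 g; urea 5.826 g; L-proline 1.036 g; potassium sulfate 2.442 g; kanamycin 1.172 mL; Tris base 9.990 g; L-lysine hydrochloride 671.920 mg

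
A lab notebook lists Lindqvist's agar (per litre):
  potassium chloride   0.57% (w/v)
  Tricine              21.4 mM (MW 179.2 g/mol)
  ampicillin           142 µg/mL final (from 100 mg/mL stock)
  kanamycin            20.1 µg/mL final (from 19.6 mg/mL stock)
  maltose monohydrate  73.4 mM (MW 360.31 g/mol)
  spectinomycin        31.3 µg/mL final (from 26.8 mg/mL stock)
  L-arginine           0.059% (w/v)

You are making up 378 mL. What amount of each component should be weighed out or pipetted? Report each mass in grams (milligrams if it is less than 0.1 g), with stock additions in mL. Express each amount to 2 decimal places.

potassium chloride 2.15 g; Tricine 1.45 g; ampicillin 0.54 mL; kanamycin 0.39 mL; maltose monohydrate 10.00 g; spectinomycin 0.44 mL; L-arginine 0.22 g

Scale factor relative to 1 L: 0.378.
potassium chloride: 0.57 g per 100 mL × 378 mL ÷ 100 = 2.15 g
Tricine: 21.4 mmol/L × 179.2 g/mol × 0.378 L ÷ 1000 = 1.45 g
ampicillin: V = C2·V2/C1 = 142 µg/mL × 378 mL ÷ 100000 µg/mL = 0.54 mL
kanamycin: dilute stock: 20.1 µg/mL × 378 mL ÷ 19600 µg/mL = 0.39 mL
maltose monohydrate: 73.4 mmol/L × 360.31 g/mol × 0.378 L ÷ 1000 = 10.00 g
spectinomycin: dilute stock: 31.3 µg/mL × 378 mL ÷ 26800 µg/mL = 0.44 mL
L-arginine: 0.059% w/v = 0.59 g/L → 0.59 × 0.378 L = 0.22 g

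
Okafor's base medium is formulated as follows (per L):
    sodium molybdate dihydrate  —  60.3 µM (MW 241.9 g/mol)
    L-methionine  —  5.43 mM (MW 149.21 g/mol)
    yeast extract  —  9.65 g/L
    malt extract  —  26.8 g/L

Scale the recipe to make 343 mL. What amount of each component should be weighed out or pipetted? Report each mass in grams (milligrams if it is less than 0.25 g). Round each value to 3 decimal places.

sodium molybdate dihydrate 5.003 mg; L-methionine 0.278 g; yeast extract 3.310 g; malt extract 9.192 g

Target volume = 343 mL = 0.343 L.
sodium molybdate dihydrate: 60.3 µmol/L × 241.9 g/mol × 0.343 L ÷ 1000 = 5.003 mg
L-methionine: 5.43 mmol/L × 149.21 g/mol × 0.343 L ÷ 1000 = 0.278 g
yeast extract: 9.65 g/L × 0.343 L = 3.310 g
malt extract: 26.8 g/L × 0.343 L = 9.192 g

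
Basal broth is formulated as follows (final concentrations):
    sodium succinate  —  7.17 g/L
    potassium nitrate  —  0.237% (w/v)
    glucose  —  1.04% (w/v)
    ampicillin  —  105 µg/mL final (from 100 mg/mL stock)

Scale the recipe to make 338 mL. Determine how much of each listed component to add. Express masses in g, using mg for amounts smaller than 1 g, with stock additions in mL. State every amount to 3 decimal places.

sodium succinate 2.423 g; potassium nitrate 801.060 mg; glucose 3.515 g; ampicillin 0.355 mL

Scale factor relative to 1 L: 0.338.
sodium succinate: 7.17 g/L × 0.338 L = 2.423 g
potassium nitrate: 0.237 g per 100 mL × 338 mL ÷ 100 = 0.80106 g = 801.060 mg
glucose: 1.04 g per 100 mL × 338 mL ÷ 100 = 3.515 g
ampicillin: dilute stock: 105 µg/mL × 338 mL ÷ 100000 µg/mL = 0.355 mL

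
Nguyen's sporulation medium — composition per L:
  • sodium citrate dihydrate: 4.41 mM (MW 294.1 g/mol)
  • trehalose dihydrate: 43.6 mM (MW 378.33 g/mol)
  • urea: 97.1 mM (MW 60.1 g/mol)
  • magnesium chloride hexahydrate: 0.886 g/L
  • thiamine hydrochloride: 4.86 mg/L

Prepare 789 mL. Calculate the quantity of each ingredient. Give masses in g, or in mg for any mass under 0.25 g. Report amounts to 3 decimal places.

Target volume = 789 mL = 0.789 L.
sodium citrate dihydrate: 4.41 mmol/L × 294.1 g/mol × 0.789 L ÷ 1000 = 1.023 g
trehalose dihydrate: 43.6 mmol/L × 378.33 g/mol × 0.789 L ÷ 1000 = 13.015 g
urea: 97.1 mmol/L × 60.1 g/mol × 0.789 L ÷ 1000 = 4.604 g
magnesium chloride hexahydrate: 0.886 g/L × 0.789 L = 0.699 g
thiamine hydrochloride: 4.86 mg/L × 0.789 L = 3.835 mg

sodium citrate dihydrate 1.023 g; trehalose dihydrate 13.015 g; urea 4.604 g; magnesium chloride hexahydrate 0.699 g; thiamine hydrochloride 3.835 mg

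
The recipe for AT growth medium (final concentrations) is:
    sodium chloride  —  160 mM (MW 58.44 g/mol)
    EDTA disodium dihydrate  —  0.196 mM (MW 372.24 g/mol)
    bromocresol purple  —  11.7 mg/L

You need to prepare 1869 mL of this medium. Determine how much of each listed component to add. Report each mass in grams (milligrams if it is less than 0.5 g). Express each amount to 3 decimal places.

Scale factor relative to 1 L: 1.869.
sodium chloride: 160 mmol/L × 58.44 g/mol × 1.869 L ÷ 1000 = 17.476 g
EDTA disodium dihydrate: 0.196 mmol/L × 372.24 mg/mmol × 1.869 L = 136.360 mg
bromocresol purple: 11.7 mg/L × 1.869 L = 21.867 mg

sodium chloride 17.476 g; EDTA disodium dihydrate 136.360 mg; bromocresol purple 21.867 mg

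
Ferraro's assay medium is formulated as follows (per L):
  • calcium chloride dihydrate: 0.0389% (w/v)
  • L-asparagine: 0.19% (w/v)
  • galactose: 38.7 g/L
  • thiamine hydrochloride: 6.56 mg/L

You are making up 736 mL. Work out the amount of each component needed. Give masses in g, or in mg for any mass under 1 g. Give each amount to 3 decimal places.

Target volume = 736 mL = 0.736 L.
calcium chloride dihydrate: 0.0389 g per 100 mL × 736 mL ÷ 100 = 0.286304 g = 286.304 mg
L-asparagine: 0.19% w/v = 1.9 g/L → 1.9 × 0.736 L = 1.398 g
galactose: 38.7 g/L × 0.736 L = 28.483 g
thiamine hydrochloride: 6.56 mg/L × 0.736 L = 4.828 mg

calcium chloride dihydrate 286.304 mg; L-asparagine 1.398 g; galactose 28.483 g; thiamine hydrochloride 4.828 mg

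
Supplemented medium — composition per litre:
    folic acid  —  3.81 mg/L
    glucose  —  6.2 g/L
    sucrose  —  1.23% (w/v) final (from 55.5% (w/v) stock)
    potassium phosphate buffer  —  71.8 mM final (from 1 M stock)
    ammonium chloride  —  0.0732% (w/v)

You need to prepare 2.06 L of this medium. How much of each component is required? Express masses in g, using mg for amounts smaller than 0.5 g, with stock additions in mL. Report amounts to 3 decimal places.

Working volume: 2.06 L.
folic acid: 3.81 mg/L × 2.06 L = 7.849 mg
glucose: 6.2 g/L × 2.06 L = 12.772 g
sucrose: V = C2·V2/C1 = 1.23% ÷ 55.5% × 2060 mL = 45.654 mL
potassium phosphate buffer: V = C2·V2/C1 = 71.8 mM × 2060 mL ÷ 1000 mM = 147.908 mL
ammonium chloride: 0.0732 g per 100 mL × 2060 mL ÷ 100 = 1.508 g

folic acid 7.849 mg; glucose 12.772 g; sucrose 45.654 mL; potassium phosphate buffer 147.908 mL; ammonium chloride 1.508 g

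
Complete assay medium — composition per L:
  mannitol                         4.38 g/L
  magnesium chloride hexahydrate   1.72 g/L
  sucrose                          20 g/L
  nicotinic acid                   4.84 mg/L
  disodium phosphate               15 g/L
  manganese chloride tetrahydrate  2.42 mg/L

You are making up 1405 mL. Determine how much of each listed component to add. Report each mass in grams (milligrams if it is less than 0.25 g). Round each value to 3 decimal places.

mannitol 6.154 g; magnesium chloride hexahydrate 2.417 g; sucrose 28.100 g; nicotinic acid 6.800 mg; disodium phosphate 21.075 g; manganese chloride tetrahydrate 3.400 mg

Scale factor relative to 1 L: 1.405.
mannitol: 4.38 g/L × 1.405 L = 6.154 g
magnesium chloride hexahydrate: 1.72 g/L × 1.405 L = 2.417 g
sucrose: 20 g/L × 1.405 L = 28.100 g
nicotinic acid: 4.84 mg/L × 1.405 L = 6.800 mg
disodium phosphate: 15 g/L × 1.405 L = 21.075 g
manganese chloride tetrahydrate: 2.42 mg/L × 1.405 L = 3.400 mg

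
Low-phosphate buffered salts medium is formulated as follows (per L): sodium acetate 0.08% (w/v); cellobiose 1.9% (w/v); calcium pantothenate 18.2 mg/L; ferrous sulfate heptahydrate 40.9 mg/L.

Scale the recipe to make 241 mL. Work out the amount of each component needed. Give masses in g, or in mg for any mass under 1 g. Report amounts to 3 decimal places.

Working volume: 241 mL = 0.241 L.
sodium acetate: 0.08% w/v = 0.8 g/L → 0.8 × 0.241 L = 0.1928 g = 192.800 mg
cellobiose: 1.9% w/v = 19 g/L → 19 × 0.241 L = 4.579 g
calcium pantothenate: 18.2 mg/L × 0.241 L = 4.386 mg
ferrous sulfate heptahydrate: 40.9 mg/L × 0.241 L = 9.857 mg

sodium acetate 192.800 mg; cellobiose 4.579 g; calcium pantothenate 4.386 mg; ferrous sulfate heptahydrate 9.857 mg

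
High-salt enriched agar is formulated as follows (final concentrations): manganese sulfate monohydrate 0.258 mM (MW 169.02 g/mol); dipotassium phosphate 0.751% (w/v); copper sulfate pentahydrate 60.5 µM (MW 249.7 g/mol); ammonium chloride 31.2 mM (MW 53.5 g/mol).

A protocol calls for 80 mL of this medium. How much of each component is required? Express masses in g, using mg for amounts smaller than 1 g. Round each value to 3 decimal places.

manganese sulfate monohydrate 3.489 mg; dipotassium phosphate 600.800 mg; copper sulfate pentahydrate 1.209 mg; ammonium chloride 133.536 mg

Working volume: 80 mL = 0.08 L.
manganese sulfate monohydrate: 0.258 mmol/L × 169.02 mg/mmol × 0.08 L = 3.489 mg
dipotassium phosphate: 0.751 g per 100 mL × 80 mL ÷ 100 = 0.6008 g = 600.800 mg
copper sulfate pentahydrate: 60.5 µmol/L × 249.7 g/mol × 0.08 L ÷ 1000 = 1.209 mg
ammonium chloride: 31.2 mmol/L × 53.5 mg/mmol × 0.08 L = 133.536 mg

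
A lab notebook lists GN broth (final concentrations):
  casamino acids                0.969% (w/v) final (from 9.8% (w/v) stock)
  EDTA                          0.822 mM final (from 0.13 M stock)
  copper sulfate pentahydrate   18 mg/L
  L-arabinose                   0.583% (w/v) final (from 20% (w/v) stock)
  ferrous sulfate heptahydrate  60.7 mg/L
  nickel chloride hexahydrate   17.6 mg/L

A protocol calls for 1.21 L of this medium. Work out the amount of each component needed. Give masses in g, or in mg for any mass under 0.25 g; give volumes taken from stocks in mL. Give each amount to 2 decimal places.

Working volume: 1.21 L.
casamino acids: V = C2·V2/C1 = 0.969% ÷ 9.8% × 1210 mL = 119.64 mL
EDTA: C1V1 = C2V2 → 0.822 mM × 1210 mL ÷ 130 mM = 7.65 mL
copper sulfate pentahydrate: 18 mg/L × 1.21 L = 21.78 mg
L-arabinose: C1V1 = C2V2 → 0.583% ÷ 20% × 1210 mL = 35.27 mL
ferrous sulfate heptahydrate: 60.7 mg/L × 1.21 L = 73.45 mg
nickel chloride hexahydrate: 17.6 mg/L × 1.21 L = 21.30 mg

casamino acids 119.64 mL; EDTA 7.65 mL; copper sulfate pentahydrate 21.78 mg; L-arabinose 35.27 mL; ferrous sulfate heptahydrate 73.45 mg; nickel chloride hexahydrate 21.30 mg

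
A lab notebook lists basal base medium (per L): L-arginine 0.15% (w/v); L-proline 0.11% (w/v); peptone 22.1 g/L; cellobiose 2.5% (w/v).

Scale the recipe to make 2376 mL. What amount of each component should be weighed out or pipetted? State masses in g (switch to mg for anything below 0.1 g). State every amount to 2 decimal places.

Target volume = 2376 mL = 2.376 L.
L-arginine: 0.15 g per 100 mL × 2376 mL ÷ 100 = 3.56 g
L-proline: 0.11% w/v = 1.1 g/L → 1.1 × 2.376 L = 2.61 g
peptone: 22.1 g/L × 2.376 L = 52.51 g
cellobiose: 2.5% w/v = 25 g/L → 25 × 2.376 L = 59.40 g

L-arginine 3.56 g; L-proline 2.61 g; peptone 52.51 g; cellobiose 59.40 g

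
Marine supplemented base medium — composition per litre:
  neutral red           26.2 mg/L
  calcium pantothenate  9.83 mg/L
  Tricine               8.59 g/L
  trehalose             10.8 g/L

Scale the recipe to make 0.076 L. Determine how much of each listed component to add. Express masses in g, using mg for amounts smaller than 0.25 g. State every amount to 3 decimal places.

neutral red 1.991 mg; calcium pantothenate 0.747 mg; Tricine 0.653 g; trehalose 0.821 g

Scale factor relative to 1 L: 0.076.
neutral red: 26.2 mg/L × 0.076 L = 1.991 mg
calcium pantothenate: 9.83 mg/L × 0.076 L = 0.747 mg
Tricine: 8.59 g/L × 0.076 L = 0.653 g
trehalose: 10.8 g/L × 0.076 L = 0.821 g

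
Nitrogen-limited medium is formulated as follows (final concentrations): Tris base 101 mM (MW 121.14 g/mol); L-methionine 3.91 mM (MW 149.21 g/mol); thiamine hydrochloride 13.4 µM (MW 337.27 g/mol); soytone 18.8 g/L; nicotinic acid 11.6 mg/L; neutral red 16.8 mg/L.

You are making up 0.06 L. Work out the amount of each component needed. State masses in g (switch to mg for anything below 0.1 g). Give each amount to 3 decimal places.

Scale factor relative to 1 L: 0.06.
Tris base: 101 mmol/L × 121.14 g/mol × 0.06 L ÷ 1000 = 0.734 g
L-methionine: 3.91 mmol/L × 149.21 mg/mmol × 0.06 L = 35.005 mg
thiamine hydrochloride: 13.4 µmol/L × 337.27 g/mol × 0.06 L ÷ 1000 = 0.271 mg
soytone: 18.8 g/L × 0.06 L = 1.128 g
nicotinic acid: 11.6 mg/L × 0.06 L = 0.696 mg
neutral red: 16.8 mg/L × 0.06 L = 1.008 mg

Tris base 0.734 g; L-methionine 35.005 mg; thiamine hydrochloride 0.271 mg; soytone 1.128 g; nicotinic acid 0.696 mg; neutral red 1.008 mg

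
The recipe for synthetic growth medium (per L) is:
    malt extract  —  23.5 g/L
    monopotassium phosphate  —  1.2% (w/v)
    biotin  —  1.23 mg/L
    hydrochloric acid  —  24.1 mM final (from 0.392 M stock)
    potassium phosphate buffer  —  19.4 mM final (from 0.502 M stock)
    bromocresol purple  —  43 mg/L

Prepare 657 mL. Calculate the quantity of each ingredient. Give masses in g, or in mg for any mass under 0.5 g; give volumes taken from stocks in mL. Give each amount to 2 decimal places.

Scale factor relative to 1 L: 0.657.
malt extract: 23.5 g/L × 0.657 L = 15.44 g
monopotassium phosphate: 1.2% w/v = 12 g/L → 12 × 0.657 L = 7.88 g
biotin: 1.23 mg/L × 0.657 L = 0.81 mg
hydrochloric acid: C1V1 = C2V2 → 24.1 mM × 657 mL ÷ 392 mM = 40.39 mL
potassium phosphate buffer: V = C2·V2/C1 = 19.4 mM × 657 mL ÷ 502 mM = 25.39 mL
bromocresol purple: 43 mg/L × 0.657 L = 28.25 mg

malt extract 15.44 g; monopotassium phosphate 7.88 g; biotin 0.81 mg; hydrochloric acid 40.39 mL; potassium phosphate buffer 25.39 mL; bromocresol purple 28.25 mg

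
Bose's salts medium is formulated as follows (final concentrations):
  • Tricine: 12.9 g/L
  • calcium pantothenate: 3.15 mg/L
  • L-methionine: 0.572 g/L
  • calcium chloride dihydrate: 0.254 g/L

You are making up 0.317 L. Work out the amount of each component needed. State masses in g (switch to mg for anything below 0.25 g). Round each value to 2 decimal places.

Scale factor relative to 1 L: 0.317.
Tricine: 12.9 g/L × 0.317 L = 4.09 g
calcium pantothenate: 3.15 mg/L × 0.317 L = 1.00 mg
L-methionine: 0.572 g/L × 0.317 L = 0.181324 g = 181.32 mg
calcium chloride dihydrate: 0.254 g/L × 0.317 L = 0.080518 g = 80.52 mg

Tricine 4.09 g; calcium pantothenate 1.00 mg; L-methionine 181.32 mg; calcium chloride dihydrate 80.52 mg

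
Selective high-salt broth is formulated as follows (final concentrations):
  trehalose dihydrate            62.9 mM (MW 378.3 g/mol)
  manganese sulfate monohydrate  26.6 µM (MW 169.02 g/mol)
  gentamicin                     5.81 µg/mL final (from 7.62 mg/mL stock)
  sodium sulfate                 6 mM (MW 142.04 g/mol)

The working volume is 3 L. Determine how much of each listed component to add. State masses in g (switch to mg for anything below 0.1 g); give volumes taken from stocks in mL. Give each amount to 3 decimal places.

Working volume: 3 L.
trehalose dihydrate: 62.9 mmol/L × 378.3 g/mol × 3 L ÷ 1000 = 71.385 g
manganese sulfate monohydrate: 26.6 µmol/L × 169.02 g/mol × 3 L ÷ 1000 = 13.488 mg
gentamicin: dilute stock: 5.81 µg/mL × 3000 mL ÷ 7620 µg/mL = 2.287 mL
sodium sulfate: 6 mmol/L × 142.04 g/mol × 3 L ÷ 1000 = 2.557 g

trehalose dihydrate 71.385 g; manganese sulfate monohydrate 13.488 mg; gentamicin 2.287 mL; sodium sulfate 2.557 g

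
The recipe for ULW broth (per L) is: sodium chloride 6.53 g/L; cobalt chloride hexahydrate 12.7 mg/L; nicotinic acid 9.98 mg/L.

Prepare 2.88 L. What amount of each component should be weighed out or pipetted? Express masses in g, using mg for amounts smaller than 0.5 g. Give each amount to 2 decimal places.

Scale factor relative to 1 L: 2.88.
sodium chloride: 6.53 g/L × 2.88 L = 18.81 g
cobalt chloride hexahydrate: 12.7 mg/L × 2.88 L = 36.58 mg
nicotinic acid: 9.98 mg/L × 2.88 L = 28.74 mg

sodium chloride 18.81 g; cobalt chloride hexahydrate 36.58 mg; nicotinic acid 28.74 mg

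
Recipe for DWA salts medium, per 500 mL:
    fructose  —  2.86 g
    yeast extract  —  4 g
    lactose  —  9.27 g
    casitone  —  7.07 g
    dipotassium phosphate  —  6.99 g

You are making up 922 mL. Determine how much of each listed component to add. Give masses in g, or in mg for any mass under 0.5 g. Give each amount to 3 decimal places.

Scale factor = 922 mL / 500 mL = 1.844.
fructose: 2.86 g × (922 mL / 500 mL) = 5.274 g
yeast extract: 4 g × (922 mL / 500 mL) = 7.376 g
lactose: 9.27 g × (922 mL / 500 mL) = 17.094 g
casitone: 7.07 g × (922 mL / 500 mL) = 13.037 g
dipotassium phosphate: 6.99 g × (922 mL / 500 mL) = 12.890 g

fructose 5.274 g; yeast extract 7.376 g; lactose 17.094 g; casitone 13.037 g; dipotassium phosphate 12.890 g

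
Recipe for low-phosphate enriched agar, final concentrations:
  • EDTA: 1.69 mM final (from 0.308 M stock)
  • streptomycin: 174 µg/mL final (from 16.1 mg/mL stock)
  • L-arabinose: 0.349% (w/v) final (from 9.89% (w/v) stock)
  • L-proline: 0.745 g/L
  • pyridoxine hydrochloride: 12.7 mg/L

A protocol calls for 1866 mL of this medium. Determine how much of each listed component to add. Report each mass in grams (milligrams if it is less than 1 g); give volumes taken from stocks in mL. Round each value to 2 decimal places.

EDTA 10.24 mL; streptomycin 20.17 mL; L-arabinose 65.85 mL; L-proline 1.39 g; pyridoxine hydrochloride 23.70 mg

Scale factor relative to 1 L: 1.866.
EDTA: dilute stock: 1.69 mM × 1866 mL ÷ 308 mM = 10.24 mL
streptomycin: C1V1 = C2V2 → 174 µg/mL × 1866 mL ÷ 16100 µg/mL = 20.17 mL
L-arabinose: V = C2·V2/C1 = 0.349% ÷ 9.89% × 1866 mL = 65.85 mL
L-proline: 0.745 g/L × 1.866 L = 1.39 g
pyridoxine hydrochloride: 12.7 mg/L × 1.866 L = 23.70 mg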